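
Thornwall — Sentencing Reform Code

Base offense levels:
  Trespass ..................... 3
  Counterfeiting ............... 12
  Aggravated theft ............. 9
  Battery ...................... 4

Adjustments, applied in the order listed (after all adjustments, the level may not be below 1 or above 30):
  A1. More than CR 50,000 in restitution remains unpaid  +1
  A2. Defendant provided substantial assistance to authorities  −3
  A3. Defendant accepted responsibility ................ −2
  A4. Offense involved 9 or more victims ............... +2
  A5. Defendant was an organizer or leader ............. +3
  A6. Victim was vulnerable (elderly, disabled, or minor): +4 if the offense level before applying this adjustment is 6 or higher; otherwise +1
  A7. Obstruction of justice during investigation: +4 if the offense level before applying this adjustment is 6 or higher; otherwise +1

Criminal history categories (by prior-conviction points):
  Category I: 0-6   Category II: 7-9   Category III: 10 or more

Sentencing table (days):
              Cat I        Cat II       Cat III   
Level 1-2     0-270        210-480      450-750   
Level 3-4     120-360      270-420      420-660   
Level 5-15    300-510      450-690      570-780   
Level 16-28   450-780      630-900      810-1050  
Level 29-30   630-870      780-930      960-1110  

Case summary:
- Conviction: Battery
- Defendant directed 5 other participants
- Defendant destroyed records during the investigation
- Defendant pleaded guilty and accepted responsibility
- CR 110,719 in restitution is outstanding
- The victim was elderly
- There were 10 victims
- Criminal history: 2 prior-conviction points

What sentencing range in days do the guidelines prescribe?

Base offense level for battery: 4.
A1 applies: 4 + 1 = 5.
A2 does not apply.
A3 applies: 5 − 2 = 3.
A4 applies: 3 + 2 = 5.
A5 applies: 5 + 3 = 8.
A6 applies (level before this adjustment is 8 ≥ 6, so +4): 8 + 4 = 12.
A7 applies (level before this adjustment is 12 ≥ 6, so +4): 12 + 4 = 16.
Final offense level: 16.
Criminal history: 2 prior points → Category I (0-6).
Level 16 falls in the 16-28 band.
Grid: Level 16-28 × Category I = 450-780 days.

450-780 days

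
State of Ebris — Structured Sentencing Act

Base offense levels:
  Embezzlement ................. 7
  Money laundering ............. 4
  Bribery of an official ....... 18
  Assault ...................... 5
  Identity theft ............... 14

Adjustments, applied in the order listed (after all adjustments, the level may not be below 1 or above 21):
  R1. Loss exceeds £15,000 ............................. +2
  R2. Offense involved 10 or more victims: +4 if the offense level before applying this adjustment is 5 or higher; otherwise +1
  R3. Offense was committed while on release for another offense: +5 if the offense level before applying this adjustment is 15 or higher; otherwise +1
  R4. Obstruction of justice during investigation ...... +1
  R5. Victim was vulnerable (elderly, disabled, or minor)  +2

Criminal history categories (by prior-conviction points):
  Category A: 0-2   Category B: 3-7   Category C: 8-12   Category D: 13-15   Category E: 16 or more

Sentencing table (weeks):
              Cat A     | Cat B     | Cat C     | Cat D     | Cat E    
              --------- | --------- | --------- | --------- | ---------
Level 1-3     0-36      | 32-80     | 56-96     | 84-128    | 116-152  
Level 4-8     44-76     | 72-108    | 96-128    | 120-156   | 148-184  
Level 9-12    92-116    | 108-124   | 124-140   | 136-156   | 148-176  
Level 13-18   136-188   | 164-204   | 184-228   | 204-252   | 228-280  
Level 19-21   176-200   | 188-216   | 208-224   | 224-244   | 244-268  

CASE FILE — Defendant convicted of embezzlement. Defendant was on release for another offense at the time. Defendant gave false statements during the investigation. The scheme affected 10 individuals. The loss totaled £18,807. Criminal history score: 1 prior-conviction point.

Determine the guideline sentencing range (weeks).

Base offense level for embezzlement: 7.
R1 applies: 7 + 2 = 9.
R2 applies (level before this adjustment is 9 ≥ 5, so +4): 9 + 4 = 13.
R3 applies (level before this adjustment is 13 < 15, so +1): 13 + 1 = 14.
R4 applies: 14 + 1 = 15.
Final offense level: 15.
Criminal history: 1 prior point → Category A (0-2).
Level 15 falls in the 13-18 band.
Grid: Level 13-18 × Category A = 136-188 weeks.

136-188 weeks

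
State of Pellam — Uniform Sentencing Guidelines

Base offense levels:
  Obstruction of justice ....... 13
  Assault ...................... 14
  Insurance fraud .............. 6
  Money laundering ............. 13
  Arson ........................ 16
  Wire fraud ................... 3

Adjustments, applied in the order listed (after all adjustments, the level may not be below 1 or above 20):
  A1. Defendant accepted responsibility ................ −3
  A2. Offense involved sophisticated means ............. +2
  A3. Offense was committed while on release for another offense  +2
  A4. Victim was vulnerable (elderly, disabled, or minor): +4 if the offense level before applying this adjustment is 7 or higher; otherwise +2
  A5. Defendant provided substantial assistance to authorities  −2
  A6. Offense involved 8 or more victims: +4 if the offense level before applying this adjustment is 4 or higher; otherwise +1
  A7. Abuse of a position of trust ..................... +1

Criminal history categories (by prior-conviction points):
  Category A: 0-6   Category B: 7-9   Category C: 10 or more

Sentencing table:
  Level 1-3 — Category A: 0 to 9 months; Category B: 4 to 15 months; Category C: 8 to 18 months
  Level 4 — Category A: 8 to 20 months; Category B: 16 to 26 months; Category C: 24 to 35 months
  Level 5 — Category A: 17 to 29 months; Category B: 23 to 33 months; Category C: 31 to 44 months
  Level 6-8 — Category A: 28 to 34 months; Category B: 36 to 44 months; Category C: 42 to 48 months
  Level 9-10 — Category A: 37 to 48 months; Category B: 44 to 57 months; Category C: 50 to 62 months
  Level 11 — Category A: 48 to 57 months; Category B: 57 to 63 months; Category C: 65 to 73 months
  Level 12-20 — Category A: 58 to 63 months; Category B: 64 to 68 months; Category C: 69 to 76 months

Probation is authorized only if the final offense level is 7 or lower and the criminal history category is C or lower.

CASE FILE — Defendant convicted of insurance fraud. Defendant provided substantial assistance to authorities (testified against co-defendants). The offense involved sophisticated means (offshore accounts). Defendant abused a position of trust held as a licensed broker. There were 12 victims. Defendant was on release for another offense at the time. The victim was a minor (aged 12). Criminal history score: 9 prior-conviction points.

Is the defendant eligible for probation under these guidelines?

No

Base offense level for insurance fraud: 6.
A1 does not apply.
A2 applies: 6 + 2 = 8.
A3 applies: 8 + 2 = 10.
A4 applies (level before this adjustment is 10 ≥ 7, so +4): 10 + 4 = 14.
A5 applies: 14 − 2 = 12.
A6 applies (level before this adjustment is 12 ≥ 4, so +4): 12 + 4 = 16.
A7 applies: 16 + 1 = 17.
Final offense level: 17.
Criminal history: 9 prior points → Category B (7-9).
Level 17 falls in the 12-20 band.
Grid: Level 12-20 × Category B = 64-68 months.
Probation check: level 17 > 7 and category B ≤ C → not eligible.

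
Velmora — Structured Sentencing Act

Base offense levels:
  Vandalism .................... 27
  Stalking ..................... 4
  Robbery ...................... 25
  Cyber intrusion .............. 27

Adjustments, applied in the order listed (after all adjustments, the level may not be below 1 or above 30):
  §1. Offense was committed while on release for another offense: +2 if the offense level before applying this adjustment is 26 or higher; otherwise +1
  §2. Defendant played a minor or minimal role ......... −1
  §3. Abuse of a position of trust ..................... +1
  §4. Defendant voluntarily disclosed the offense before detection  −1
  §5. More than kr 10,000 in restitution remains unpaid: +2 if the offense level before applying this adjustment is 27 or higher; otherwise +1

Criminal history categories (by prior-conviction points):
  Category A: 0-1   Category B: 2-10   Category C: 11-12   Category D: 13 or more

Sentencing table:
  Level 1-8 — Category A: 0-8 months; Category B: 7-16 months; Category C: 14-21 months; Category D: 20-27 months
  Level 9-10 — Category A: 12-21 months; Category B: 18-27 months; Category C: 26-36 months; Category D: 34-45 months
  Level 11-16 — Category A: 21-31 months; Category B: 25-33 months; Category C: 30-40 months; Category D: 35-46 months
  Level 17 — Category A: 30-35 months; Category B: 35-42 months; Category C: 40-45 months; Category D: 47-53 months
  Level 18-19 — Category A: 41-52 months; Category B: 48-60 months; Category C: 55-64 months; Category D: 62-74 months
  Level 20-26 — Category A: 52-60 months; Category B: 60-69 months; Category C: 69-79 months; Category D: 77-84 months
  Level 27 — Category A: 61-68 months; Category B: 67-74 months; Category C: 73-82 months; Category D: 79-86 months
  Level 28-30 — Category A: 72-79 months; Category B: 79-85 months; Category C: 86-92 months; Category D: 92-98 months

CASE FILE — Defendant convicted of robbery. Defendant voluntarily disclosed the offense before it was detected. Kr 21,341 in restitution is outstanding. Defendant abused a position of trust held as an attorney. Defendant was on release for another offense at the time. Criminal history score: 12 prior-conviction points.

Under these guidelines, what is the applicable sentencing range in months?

73-82 months

Base offense level for robbery: 25.
§1 applies (level before this adjustment is 25 < 26, so +1): 25 + 1 = 26.
§2 does not apply.
§3 applies: 26 + 1 = 27.
§4 applies: 27 − 1 = 26.
§5 applies (level before this adjustment is 26 < 27, so +1): 26 + 1 = 27.
Final offense level: 27.
Criminal history: 12 prior points → Category C (11-12).
Level 27 falls in the 27 band.
Grid: Level 27 × Category C = 73-82 months.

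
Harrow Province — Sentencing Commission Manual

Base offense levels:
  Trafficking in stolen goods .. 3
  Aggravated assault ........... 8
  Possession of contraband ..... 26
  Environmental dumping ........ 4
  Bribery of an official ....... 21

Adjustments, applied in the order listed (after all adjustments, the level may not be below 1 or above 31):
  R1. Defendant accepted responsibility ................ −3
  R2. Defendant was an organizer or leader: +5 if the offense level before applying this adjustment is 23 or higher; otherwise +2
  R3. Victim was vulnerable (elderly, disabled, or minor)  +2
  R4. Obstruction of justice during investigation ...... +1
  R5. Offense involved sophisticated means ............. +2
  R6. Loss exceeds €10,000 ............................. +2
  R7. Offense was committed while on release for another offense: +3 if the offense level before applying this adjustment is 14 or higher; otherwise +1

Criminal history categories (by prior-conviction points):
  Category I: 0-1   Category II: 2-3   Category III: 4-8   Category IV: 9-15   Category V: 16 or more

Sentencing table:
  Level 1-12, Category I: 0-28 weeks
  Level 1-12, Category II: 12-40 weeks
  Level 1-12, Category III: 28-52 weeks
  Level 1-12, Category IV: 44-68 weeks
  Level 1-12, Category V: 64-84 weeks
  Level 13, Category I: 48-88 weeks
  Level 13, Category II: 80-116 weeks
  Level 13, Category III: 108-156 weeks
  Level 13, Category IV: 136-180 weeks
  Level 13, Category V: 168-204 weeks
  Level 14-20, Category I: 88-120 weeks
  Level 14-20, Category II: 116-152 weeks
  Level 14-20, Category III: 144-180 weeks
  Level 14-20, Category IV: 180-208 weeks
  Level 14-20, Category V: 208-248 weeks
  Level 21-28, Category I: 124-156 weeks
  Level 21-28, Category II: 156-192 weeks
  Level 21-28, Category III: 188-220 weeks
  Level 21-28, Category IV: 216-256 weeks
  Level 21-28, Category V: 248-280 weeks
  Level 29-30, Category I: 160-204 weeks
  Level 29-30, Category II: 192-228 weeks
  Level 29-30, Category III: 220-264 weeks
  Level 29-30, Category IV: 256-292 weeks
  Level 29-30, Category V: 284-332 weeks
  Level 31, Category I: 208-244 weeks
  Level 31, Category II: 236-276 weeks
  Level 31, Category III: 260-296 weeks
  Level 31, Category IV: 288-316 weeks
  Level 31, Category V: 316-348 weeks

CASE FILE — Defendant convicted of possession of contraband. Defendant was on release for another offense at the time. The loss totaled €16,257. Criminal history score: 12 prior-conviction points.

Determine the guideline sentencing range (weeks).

288-316 weeks

Base offense level for possession of contraband: 26.
R2 does not apply.
R3 does not apply.
R4 does not apply.
R6 applies: 26 + 2 = 28.
R7 applies (level before this adjustment is 28 ≥ 14, so +3): 28 + 3 = 31.
Final offense level: 31.
Criminal history: 12 prior points → Category IV (9-15).
Level 31 falls in the 31 band.
Grid: Level 31 × Category IV = 288-316 weeks.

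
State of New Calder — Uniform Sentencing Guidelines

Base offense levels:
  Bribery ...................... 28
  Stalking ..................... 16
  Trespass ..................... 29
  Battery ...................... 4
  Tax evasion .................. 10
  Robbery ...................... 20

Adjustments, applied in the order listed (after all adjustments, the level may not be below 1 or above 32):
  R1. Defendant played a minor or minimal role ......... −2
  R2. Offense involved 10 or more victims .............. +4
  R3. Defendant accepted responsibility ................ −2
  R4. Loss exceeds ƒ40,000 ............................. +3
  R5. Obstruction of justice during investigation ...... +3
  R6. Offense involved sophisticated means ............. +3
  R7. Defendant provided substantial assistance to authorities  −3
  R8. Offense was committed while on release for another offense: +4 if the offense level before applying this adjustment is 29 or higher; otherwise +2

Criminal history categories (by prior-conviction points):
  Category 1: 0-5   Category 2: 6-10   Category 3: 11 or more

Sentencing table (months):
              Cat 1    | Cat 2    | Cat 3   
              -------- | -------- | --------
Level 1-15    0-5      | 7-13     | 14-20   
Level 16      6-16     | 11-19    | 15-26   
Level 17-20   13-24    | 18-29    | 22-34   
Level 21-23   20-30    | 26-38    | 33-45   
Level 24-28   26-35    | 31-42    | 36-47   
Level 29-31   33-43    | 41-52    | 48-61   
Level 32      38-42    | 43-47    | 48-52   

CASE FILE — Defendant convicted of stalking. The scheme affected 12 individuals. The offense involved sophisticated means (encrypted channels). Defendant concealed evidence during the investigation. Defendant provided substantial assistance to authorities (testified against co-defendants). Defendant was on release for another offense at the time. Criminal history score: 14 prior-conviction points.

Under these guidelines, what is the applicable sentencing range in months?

Base offense level for stalking: 16.
R2 applies: 16 + 4 = 20.
R4 does not apply.
R5 applies: 20 + 3 = 23.
R6 applies: 23 + 3 = 26.
R7 applies: 26 − 3 = 23.
R8 applies (level before this adjustment is 23 < 29, so +2): 23 + 2 = 25.
Final offense level: 25.
Criminal history: 14 prior points → Category 3 (11+).
Level 25 falls in the 24-28 band.
Grid: Level 24-28 × Category 3 = 36-47 months.

36-47 months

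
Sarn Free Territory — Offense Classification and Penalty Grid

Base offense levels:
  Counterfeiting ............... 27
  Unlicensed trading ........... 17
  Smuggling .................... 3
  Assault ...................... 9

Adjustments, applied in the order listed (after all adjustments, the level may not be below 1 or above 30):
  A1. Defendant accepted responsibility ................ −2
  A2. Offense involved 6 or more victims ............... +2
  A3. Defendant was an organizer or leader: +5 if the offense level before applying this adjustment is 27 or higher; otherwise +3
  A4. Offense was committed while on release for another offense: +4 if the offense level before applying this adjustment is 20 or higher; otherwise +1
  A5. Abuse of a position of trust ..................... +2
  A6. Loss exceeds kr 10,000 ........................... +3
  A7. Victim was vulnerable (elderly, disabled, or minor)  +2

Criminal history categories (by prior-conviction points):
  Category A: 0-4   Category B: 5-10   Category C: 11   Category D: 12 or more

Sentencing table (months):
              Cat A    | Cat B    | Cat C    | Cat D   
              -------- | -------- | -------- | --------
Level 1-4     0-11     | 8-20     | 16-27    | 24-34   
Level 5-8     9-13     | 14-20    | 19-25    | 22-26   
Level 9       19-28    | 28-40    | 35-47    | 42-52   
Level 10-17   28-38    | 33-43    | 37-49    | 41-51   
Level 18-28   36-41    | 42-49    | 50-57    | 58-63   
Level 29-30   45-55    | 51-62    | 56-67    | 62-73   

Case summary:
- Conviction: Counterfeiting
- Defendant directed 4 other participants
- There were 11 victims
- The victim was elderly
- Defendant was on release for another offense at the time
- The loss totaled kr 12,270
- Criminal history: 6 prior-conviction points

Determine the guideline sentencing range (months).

51-62 months

Base offense level for counterfeiting: 27.
A1 does not apply.
A2 applies: 27 + 2 = 29.
A3 applies (level before this adjustment is 29 ≥ 27, so +5): 29 + 5 = 34.
A4 applies (level before this adjustment is 34 ≥ 20, so +4): 34 + 4 = 38.
A5 does not apply.
A6 applies: 38 + 3 = 41.
A7 applies: 41 + 2 = 43.
Level 43 exceeds the maximum of 30; capped at 30.
Final offense level: 30.
Criminal history: 6 prior points → Category B (5-10).
Level 30 falls in the 29-30 band.
Grid: Level 29-30 × Category B = 51-62 months.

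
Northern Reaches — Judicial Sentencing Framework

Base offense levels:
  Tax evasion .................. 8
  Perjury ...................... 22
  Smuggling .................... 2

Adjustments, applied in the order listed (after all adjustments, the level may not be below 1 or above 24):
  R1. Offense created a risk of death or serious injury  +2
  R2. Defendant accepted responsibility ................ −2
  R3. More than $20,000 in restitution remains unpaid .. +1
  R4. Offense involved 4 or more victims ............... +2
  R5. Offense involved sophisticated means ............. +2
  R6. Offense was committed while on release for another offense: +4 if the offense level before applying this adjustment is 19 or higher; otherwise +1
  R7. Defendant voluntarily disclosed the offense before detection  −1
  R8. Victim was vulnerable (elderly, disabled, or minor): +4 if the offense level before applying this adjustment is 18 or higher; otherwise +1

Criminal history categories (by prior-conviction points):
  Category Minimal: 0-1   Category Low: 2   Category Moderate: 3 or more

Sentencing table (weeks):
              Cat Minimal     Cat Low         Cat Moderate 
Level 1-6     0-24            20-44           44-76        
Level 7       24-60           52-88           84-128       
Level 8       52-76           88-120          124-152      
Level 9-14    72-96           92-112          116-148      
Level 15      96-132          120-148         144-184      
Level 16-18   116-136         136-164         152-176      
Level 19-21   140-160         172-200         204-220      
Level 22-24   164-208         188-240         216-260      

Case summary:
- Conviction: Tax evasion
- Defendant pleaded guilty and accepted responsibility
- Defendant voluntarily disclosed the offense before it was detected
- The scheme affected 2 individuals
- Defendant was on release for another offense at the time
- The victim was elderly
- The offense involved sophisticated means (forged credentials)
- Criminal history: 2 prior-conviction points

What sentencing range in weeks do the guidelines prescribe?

Base offense level for tax evasion: 8.
R1 does not apply.
R2 applies: 8 − 2 = 6.
R5 applies: 6 + 2 = 8.
R6 applies (level before this adjustment is 8 < 19, so +1): 8 + 1 = 9.
R7 applies: 9 − 1 = 8.
R8 applies (level before this adjustment is 8 < 18, so +1): 8 + 1 = 9.
Final offense level: 9.
Criminal history: 2 prior points → Category Low (2).
Level 9 falls in the 9-14 band.
Grid: Level 9-14 × Category Low = 92-112 weeks.

92-112 weeks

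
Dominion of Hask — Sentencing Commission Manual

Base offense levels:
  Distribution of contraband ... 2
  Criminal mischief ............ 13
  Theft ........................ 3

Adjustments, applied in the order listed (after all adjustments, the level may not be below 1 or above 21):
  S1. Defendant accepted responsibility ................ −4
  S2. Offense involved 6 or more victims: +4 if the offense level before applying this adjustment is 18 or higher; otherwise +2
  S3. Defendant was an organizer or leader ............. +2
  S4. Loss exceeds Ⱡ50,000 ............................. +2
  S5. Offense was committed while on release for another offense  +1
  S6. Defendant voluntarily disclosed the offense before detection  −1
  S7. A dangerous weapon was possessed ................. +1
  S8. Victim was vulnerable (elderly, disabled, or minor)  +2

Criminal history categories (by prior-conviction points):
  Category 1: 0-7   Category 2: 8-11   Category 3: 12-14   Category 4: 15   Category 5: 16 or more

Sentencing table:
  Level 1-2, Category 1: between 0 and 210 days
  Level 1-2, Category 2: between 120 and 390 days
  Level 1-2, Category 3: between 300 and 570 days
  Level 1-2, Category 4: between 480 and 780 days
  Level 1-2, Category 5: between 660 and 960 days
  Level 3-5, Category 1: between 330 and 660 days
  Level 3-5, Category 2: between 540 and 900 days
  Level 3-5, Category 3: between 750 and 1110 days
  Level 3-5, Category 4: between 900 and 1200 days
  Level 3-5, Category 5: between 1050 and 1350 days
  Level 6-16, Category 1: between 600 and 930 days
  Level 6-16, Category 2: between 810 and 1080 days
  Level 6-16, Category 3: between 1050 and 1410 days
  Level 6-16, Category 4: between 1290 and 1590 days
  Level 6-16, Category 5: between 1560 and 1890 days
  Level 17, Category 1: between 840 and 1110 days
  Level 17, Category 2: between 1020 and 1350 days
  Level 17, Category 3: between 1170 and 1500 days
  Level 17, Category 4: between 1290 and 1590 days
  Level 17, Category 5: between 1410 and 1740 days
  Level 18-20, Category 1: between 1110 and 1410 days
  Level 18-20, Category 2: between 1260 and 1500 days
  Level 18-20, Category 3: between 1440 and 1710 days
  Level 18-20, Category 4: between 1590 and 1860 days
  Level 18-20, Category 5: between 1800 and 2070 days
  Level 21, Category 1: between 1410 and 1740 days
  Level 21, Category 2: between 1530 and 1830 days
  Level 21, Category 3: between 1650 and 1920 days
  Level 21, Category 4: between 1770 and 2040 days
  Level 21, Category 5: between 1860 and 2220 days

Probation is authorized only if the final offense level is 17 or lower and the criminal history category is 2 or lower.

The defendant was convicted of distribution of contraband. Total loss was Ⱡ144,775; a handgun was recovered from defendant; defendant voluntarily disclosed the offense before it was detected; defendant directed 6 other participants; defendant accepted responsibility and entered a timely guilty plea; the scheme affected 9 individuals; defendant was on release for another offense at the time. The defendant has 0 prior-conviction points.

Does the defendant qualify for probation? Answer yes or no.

Yes

Base offense level for distribution of contraband: 2.
S1 applies: 2 − 4 = -2.
S2 applies (level before this adjustment is -2 < 18, so +2): -2 + 2 = 0.
S3 applies: 0 + 2 = 2.
S4 applies: 2 + 2 = 4.
S5 applies: 4 + 1 = 5.
S6 applies: 5 − 1 = 4.
S7 applies: 4 + 1 = 5.
S8 does not apply.
Final offense level: 5.
Criminal history: 0 prior points → Category 1 (0-7).
Level 5 falls in the 3-5 band.
Grid: Level 3-5 × Category 1 = 330-660 days.
Probation check: level 5 ≤ 17 and category 1 ≤ 2 → eligible.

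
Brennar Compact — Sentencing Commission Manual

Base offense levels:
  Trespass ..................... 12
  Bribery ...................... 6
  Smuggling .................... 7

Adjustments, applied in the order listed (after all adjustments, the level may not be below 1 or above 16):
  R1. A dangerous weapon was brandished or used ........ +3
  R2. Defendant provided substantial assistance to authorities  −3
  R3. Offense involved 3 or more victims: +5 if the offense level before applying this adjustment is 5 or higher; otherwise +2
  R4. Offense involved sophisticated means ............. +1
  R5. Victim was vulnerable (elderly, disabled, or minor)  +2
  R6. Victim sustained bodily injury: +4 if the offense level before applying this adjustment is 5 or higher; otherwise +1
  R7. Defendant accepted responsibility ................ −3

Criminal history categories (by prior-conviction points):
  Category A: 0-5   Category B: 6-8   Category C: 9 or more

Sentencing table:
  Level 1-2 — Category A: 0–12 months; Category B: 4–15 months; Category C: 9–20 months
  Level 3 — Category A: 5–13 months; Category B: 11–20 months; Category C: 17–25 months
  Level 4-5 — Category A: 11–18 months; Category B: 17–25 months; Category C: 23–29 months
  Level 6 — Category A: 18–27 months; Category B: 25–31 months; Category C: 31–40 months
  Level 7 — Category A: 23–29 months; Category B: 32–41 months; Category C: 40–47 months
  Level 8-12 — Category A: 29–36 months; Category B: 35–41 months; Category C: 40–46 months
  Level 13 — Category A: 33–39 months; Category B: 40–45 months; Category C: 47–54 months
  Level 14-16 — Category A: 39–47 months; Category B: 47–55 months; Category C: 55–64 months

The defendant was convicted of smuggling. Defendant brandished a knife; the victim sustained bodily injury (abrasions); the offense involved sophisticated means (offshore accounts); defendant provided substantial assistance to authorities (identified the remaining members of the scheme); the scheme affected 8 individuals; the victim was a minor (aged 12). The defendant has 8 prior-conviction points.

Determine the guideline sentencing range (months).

Base offense level for smuggling: 7.
R1 applies: 7 + 3 = 10.
R2 applies: 10 − 3 = 7.
R3 applies (level before this adjustment is 7 ≥ 5, so +5): 7 + 5 = 12.
R4 applies: 12 + 1 = 13.
R5 applies: 13 + 2 = 15.
R6 applies (level before this adjustment is 15 ≥ 5, so +4): 15 + 4 = 19.
R7 does not apply.
Level 19 exceeds the maximum of 16; capped at 16.
Final offense level: 16.
Criminal history: 8 prior points → Category B (6-8).
Level 16 falls in the 14-16 band.
Grid: Level 14-16 × Category B = 47-55 months.

47-55 months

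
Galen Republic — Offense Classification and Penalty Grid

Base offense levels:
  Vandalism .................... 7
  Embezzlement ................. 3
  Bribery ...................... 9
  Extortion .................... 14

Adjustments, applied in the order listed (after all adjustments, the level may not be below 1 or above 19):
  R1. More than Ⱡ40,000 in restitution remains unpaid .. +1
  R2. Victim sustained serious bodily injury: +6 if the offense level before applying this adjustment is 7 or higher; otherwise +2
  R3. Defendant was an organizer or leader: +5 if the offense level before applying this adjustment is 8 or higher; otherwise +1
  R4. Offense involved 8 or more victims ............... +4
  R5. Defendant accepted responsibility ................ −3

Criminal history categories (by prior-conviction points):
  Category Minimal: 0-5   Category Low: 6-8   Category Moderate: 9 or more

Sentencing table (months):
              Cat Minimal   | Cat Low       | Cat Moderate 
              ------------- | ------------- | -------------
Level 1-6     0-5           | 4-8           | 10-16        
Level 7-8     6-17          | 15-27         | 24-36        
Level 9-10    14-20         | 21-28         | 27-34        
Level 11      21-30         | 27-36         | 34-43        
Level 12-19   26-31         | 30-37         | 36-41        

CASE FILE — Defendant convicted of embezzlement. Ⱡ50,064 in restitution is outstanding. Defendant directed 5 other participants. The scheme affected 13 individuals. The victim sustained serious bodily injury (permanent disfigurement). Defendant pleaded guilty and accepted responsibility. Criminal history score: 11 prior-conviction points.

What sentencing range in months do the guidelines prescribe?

Base offense level for embezzlement: 3.
R1 applies: 3 + 1 = 4.
R2 applies (level before this adjustment is 4 < 7, so +2): 4 + 2 = 6.
R3 applies (level before this adjustment is 6 < 8, so +1): 6 + 1 = 7.
R4 applies: 7 + 4 = 11.
R5 applies: 11 − 3 = 8.
Final offense level: 8.
Criminal history: 11 prior points → Category Moderate (9+).
Level 8 falls in the 7-8 band.
Grid: Level 7-8 × Category Moderate = 24-36 months.

24-36 months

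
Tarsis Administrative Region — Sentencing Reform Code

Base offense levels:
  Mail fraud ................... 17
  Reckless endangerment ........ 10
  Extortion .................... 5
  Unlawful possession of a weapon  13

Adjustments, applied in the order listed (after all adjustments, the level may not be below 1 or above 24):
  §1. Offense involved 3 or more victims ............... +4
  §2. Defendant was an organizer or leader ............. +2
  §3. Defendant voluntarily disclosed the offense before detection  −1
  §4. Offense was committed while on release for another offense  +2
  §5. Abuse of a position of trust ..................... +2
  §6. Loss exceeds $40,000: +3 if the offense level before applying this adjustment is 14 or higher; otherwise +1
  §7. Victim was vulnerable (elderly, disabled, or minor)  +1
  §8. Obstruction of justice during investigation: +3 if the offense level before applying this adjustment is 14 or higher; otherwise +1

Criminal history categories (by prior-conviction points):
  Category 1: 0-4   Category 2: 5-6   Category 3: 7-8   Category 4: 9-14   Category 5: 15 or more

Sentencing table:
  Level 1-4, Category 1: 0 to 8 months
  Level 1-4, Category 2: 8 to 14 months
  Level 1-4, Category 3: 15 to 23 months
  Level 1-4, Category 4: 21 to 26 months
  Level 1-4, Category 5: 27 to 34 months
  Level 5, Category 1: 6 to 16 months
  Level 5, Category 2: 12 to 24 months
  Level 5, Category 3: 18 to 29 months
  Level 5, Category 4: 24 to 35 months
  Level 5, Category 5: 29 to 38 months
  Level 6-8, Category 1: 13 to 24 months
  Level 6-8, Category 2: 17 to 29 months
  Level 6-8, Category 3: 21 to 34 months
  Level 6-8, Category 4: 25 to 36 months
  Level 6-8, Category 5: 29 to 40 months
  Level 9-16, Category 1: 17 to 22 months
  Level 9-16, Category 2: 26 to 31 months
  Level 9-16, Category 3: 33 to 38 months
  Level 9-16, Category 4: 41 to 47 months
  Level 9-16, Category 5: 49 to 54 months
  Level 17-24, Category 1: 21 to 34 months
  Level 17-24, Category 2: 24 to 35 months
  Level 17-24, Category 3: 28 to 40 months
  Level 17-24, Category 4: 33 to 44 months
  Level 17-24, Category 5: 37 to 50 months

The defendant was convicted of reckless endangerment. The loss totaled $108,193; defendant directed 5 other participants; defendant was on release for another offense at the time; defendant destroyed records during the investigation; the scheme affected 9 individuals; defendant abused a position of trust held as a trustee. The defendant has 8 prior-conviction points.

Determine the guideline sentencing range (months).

28-40 months

Base offense level for reckless endangerment: 10.
§1 applies: 10 + 4 = 14.
§2 applies: 14 + 2 = 16.
§4 applies: 16 + 2 = 18.
§5 applies: 18 + 2 = 20.
§6 applies (level before this adjustment is 20 ≥ 14, so +3): 20 + 3 = 23.
§8 applies (level before this adjustment is 23 ≥ 14, so +3): 23 + 3 = 26.
Level 26 exceeds the maximum of 24; capped at 24.
Final offense level: 24.
Criminal history: 8 prior points → Category 3 (7-8).
Level 24 falls in the 17-24 band.
Grid: Level 17-24 × Category 3 = 28-40 months.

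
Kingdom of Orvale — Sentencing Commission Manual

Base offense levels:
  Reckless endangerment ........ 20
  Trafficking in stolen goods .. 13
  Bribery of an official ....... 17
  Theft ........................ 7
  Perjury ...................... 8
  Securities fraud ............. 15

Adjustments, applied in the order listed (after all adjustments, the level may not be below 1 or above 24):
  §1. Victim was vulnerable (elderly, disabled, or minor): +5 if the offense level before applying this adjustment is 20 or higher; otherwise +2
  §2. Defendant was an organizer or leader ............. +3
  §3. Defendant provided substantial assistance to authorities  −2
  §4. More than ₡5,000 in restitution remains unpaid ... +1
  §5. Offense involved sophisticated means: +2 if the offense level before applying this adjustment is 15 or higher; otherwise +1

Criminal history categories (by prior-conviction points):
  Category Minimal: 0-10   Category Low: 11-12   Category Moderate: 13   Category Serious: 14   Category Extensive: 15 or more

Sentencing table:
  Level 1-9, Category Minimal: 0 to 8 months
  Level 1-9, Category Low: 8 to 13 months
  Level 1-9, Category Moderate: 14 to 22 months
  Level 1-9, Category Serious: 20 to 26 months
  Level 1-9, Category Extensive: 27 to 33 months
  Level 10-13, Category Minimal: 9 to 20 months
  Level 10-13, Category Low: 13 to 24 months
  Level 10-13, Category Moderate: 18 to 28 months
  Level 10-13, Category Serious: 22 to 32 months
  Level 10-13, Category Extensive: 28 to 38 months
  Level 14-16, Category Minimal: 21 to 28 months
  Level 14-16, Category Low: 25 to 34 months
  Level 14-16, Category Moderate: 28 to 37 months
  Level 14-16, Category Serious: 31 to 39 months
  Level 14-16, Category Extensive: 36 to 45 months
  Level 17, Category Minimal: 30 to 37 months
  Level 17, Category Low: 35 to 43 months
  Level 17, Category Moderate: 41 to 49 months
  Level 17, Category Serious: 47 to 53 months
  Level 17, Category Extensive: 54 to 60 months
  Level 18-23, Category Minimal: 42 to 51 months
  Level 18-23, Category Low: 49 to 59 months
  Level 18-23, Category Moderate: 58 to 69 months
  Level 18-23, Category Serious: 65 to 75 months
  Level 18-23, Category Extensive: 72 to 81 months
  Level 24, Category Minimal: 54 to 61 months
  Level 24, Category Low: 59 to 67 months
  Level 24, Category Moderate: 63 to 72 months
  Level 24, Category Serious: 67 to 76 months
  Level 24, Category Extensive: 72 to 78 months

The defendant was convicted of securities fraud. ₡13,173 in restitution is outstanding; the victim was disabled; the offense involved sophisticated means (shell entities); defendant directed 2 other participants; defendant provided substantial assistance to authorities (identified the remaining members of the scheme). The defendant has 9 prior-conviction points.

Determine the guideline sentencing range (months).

Base offense level for securities fraud: 15.
§1 applies (level before this adjustment is 15 < 20, so +2): 15 + 2 = 17.
§2 applies: 17 + 3 = 20.
§3 applies: 20 − 2 = 18.
§4 applies: 18 + 1 = 19.
§5 applies (level before this adjustment is 19 ≥ 15, so +2): 19 + 2 = 21.
Final offense level: 21.
Criminal history: 9 prior points → Category Minimal (0-10).
Level 21 falls in the 18-23 band.
Grid: Level 18-23 × Category Minimal = 42-51 months.

42-51 months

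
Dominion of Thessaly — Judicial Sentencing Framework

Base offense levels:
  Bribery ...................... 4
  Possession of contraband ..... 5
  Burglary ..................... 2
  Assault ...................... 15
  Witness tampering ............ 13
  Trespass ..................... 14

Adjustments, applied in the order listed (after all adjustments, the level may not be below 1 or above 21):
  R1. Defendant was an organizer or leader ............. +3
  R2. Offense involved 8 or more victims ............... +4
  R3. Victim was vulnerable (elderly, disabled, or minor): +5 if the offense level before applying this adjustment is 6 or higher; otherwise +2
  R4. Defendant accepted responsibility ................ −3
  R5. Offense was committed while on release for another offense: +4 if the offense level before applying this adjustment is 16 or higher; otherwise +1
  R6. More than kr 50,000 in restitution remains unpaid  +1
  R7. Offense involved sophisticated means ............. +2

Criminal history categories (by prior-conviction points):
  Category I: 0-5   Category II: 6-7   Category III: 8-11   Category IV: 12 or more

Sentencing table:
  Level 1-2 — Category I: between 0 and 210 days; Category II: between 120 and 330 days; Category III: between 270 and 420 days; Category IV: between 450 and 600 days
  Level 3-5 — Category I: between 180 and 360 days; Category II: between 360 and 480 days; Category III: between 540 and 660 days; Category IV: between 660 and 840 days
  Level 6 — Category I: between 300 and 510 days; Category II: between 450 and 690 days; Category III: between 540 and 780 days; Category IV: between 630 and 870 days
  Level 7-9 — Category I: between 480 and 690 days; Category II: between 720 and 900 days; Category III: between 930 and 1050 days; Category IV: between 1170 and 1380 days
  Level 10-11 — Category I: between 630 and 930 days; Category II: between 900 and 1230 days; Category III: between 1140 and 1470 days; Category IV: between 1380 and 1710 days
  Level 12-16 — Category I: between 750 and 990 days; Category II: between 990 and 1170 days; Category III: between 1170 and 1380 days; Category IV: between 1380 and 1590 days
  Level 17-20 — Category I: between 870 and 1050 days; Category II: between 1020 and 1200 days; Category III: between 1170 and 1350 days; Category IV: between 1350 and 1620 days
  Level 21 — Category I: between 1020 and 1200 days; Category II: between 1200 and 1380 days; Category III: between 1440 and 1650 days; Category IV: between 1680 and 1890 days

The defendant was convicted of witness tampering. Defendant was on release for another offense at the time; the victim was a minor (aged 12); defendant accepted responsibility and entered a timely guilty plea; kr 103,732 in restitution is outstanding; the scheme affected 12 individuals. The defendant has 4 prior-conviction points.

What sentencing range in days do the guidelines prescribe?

Base offense level for witness tampering: 13.
R1 does not apply.
R2 applies: 13 + 4 = 17.
R3 applies (level before this adjustment is 17 ≥ 6, so +5): 17 + 5 = 22.
R4 applies: 22 − 3 = 19.
R5 applies (level before this adjustment is 19 ≥ 16, so +4): 19 + 4 = 23.
R6 applies: 23 + 1 = 24.
Level 24 exceeds the maximum of 21; capped at 21.
Final offense level: 21.
Criminal history: 4 prior points → Category I (0-5).
Level 21 falls in the 21 band.
Grid: Level 21 × Category I = 1020-1200 days.

1020-1200 days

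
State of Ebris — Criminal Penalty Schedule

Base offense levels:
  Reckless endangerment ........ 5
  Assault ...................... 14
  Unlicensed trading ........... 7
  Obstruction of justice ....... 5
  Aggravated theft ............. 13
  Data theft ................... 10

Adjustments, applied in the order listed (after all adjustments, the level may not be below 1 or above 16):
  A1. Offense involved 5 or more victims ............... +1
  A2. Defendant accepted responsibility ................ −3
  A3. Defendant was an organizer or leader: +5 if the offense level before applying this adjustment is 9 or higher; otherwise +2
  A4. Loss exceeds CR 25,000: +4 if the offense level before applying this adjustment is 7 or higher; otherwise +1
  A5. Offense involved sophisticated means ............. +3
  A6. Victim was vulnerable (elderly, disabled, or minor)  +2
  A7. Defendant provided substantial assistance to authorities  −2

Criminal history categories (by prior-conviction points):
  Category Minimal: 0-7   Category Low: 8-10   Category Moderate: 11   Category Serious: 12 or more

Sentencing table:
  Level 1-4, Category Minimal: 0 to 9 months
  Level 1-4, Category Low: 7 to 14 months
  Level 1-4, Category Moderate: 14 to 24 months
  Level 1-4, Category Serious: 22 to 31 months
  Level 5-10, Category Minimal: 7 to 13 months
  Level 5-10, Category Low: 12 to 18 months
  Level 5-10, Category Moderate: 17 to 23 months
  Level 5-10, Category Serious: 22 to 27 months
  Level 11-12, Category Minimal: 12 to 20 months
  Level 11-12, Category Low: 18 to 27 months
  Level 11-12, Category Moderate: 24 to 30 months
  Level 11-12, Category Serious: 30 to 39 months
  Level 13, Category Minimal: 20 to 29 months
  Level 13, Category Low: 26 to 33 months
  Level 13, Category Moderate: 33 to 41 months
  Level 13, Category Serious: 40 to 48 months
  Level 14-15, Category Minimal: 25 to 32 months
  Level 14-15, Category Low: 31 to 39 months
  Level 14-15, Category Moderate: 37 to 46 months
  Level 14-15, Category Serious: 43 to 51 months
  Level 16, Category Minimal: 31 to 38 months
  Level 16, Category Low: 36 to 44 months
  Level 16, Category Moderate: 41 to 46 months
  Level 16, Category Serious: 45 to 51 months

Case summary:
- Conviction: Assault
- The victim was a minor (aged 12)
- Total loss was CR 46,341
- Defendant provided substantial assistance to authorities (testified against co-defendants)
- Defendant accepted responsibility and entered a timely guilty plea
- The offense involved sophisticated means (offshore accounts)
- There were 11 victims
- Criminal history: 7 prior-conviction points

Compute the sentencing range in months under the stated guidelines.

31-38 months

Base offense level for assault: 14.
A1 applies: 14 + 1 = 15.
A2 applies: 15 − 3 = 12.
A4 applies (level before this adjustment is 12 ≥ 7, so +4): 12 + 4 = 16.
A5 applies: 16 + 3 = 19.
A6 applies: 19 + 2 = 21.
A7 applies: 21 − 2 = 19.
Level 19 exceeds the maximum of 16; capped at 16.
Final offense level: 16.
Criminal history: 7 prior points → Category Minimal (0-7).
Level 16 falls in the 16 band.
Grid: Level 16 × Category Minimal = 31-38 months.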